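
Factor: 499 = 499^1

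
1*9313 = 9313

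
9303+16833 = 26136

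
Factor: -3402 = -1*2^1*3^5*7^1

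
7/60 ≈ 0.117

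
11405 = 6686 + 4719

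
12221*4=48884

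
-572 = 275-847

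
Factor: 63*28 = 2^2*3^2*7^2 = 1764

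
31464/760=41 + 2/5=41.40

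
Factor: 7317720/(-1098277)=-1*2^3*3^2*5^1*587^(-1)*1871^(-1)*20327^1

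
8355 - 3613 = 4742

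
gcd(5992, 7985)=1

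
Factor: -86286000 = -1 * 2^4 * 3^1 * 5^3 * 73^1 * 197^1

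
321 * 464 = 148944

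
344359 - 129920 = 214439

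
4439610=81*54810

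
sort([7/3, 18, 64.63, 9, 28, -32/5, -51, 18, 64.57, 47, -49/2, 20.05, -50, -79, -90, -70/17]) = [-90, -79, -51, -50, -49/2, -32/5, -70/17, 7/3, 9, 18, 18, 20.05, 28, 47, 64.57, 64.63]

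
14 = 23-9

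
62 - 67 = -5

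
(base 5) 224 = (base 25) 2e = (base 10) 64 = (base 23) 2i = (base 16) 40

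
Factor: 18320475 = 3^1*5^2*17^1*14369^1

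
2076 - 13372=-11296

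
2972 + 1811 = 4783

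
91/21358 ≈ 0.00426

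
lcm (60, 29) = 1740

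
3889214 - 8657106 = -4767892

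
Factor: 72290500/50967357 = 2^2*3^(-1)*5^3*7^(-1)*163^1*173^(-1)*887^1*14029^(-1)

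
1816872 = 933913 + 882959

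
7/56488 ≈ 0.000124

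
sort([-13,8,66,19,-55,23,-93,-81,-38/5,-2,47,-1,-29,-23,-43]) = [-93,-81,-55,-43,-29,-23,-13,-38/5,-2,-1,8,19,23,47,66]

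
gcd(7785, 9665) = 5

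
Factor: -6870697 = -1 * 6870697^1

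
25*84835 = 2120875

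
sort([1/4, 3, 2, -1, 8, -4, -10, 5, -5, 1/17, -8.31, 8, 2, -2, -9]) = [-10, -9, -8.31, -5, -4, -2, -1, 1/17, 1/4, 2, 2, 3, 5, 8, 8]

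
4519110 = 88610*51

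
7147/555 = 12 + 487/555 ≈ 12.88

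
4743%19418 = 4743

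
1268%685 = 583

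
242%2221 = 242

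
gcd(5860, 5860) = 5860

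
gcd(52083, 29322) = 81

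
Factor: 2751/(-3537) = -1 * 3^(-2) * 7^1 = -7/9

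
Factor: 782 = 2^1 * 17^1 * 23^1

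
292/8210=146/4105 ≈ 0.0356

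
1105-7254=-6149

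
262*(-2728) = -714736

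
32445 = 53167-20722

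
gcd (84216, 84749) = 1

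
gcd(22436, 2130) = 142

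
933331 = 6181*151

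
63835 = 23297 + 40538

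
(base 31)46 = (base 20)6a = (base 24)5a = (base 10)130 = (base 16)82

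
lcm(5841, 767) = 75933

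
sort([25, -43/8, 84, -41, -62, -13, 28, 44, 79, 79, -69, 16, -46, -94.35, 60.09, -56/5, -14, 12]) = [-94.35, -69, -62, -46, -41, -14, -13, -56/5, -43/8, 12, 16, 25, 28, 44, 60.09, 79, 79, 84]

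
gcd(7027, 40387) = 1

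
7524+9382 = 16906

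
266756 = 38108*7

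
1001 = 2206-1205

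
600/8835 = 40/589 ≈ 0.0679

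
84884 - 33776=51108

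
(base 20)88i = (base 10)3378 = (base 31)3fu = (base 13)16cb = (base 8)6462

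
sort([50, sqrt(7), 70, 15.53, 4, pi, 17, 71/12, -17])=[-17, sqrt(7), pi, 4, 71/12, 15.53, 17, 50, 70]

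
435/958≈0.454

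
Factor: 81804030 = 2^1 * 3^1 * 5^1 * 7^2 * 11^1 * 5059^1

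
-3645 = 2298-5943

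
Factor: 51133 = 51133^1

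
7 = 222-215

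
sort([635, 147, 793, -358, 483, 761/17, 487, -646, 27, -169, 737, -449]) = [-646, -449, -358, -169, 27, 761/17, 147, 483, 487, 635, 737, 793]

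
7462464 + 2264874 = 9727338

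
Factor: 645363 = 3^2*71707^1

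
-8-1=-9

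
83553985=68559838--14994147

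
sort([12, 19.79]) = [12, 19.79]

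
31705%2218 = 653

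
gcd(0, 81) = 81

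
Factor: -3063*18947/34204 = -1*2^(-2)*3^1*17^(-1)*503^(-1)*1021^1*18947^1 = -58034661/34204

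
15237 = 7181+8056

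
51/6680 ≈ 0.00763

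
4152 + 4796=8948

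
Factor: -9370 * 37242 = -1 * 2^2 * 3^2 * 5^1 * 937^1 * 2069^1 = -348957540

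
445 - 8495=-8050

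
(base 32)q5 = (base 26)165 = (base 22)1g1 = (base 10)837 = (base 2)1101000101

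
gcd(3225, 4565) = 5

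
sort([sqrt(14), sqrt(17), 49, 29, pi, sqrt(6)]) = [sqrt(6), pi, sqrt(14), sqrt(17), 29, 49]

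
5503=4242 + 1261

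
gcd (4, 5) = 1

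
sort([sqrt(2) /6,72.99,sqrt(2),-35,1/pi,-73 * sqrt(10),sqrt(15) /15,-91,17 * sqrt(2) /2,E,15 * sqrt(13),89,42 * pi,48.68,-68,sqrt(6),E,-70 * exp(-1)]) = [-73 * sqrt(10),-91,-68,-35,-70 * exp(-1),sqrt(2) /6,sqrt(15) /15,1/pi,sqrt(2),sqrt(6),E,E,17 * sqrt(2) /2,48.68,15 * sqrt(13),72.99,89,42 * pi]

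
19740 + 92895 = 112635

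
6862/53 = 129 + 25/53 ≈ 129.47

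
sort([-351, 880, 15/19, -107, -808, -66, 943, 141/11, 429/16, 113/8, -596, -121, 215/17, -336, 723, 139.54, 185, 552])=[-808, -596, -351, -336, -121, -107, -66, 15/19, 215/17, 141/11, 113/8, 429/16, 139.54, 185, 552, 723, 880, 943]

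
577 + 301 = 878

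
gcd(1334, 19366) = 46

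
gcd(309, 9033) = 3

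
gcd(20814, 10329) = 3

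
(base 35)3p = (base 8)202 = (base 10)130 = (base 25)55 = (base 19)6g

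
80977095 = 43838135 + 37138960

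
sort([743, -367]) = [-367, 743]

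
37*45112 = 1669144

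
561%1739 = 561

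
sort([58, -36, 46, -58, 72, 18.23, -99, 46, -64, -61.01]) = [-99, -64, -61.01, -58, -36, 18.23, 46, 46, 58, 72]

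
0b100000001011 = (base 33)1td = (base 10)2059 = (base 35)1nt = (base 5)31214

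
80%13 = 2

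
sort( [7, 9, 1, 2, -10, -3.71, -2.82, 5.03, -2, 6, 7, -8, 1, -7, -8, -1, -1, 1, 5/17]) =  [-10, -8, -8, -7, -3.71, -2.82, -2, -1, -1, 5/17, 1, 1, 1, 2, 5.03, 6, 7, 7, 9]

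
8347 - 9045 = -698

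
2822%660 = 182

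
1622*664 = 1077008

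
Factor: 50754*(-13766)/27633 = -1*2^2*11^1*61^(-1)*151^(-1)*769^1*6883^1 = -232893188/9211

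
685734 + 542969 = 1228703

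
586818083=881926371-295108288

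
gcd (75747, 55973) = 1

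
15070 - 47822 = -32752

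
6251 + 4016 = 10267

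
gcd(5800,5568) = 232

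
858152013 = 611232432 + 246919581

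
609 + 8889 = 9498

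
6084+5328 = 11412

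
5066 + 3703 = 8769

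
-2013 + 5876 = 3863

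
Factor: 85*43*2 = 2^1*5^1*17^1*43^1 = 7310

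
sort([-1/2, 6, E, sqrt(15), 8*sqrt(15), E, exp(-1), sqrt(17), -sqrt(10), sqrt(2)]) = [-sqrt(10), -1/2, exp(-1), sqrt(2), E, E, sqrt(15), sqrt(17), 6, 8*sqrt(15)]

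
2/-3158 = -1/1579 ≈ -0.000633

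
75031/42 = 1786+19/42 ≈ 1786.45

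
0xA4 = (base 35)4O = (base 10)164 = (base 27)62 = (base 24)6K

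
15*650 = 9750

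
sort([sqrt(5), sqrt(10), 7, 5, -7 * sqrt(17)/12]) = [-7 * sqrt(17)/12, sqrt(5), sqrt(10), 5, 7]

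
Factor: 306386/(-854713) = -1 * 2^1 * 307^1 * 499^1 * 854713^(-1)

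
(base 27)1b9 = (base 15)490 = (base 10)1035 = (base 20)2bf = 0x40b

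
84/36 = 7/3 ≈ 2.33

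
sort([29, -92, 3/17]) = [-92, 3/17, 29]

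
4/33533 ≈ 0.000119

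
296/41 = 7+9/41 ≈ 7.22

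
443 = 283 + 160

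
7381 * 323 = 2384063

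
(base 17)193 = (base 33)dg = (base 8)675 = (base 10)445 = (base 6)2021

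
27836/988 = 6959/247 ≈ 28.17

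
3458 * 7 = 24206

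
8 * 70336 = 562688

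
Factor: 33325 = 5^2*31^1*43^1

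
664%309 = 46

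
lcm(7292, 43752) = 43752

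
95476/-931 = -102 - 514/931 ≈ -102.55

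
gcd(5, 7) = 1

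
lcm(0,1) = 0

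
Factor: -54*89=-1*2^1*3^3*89^1=-4806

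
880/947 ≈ 0.929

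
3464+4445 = 7909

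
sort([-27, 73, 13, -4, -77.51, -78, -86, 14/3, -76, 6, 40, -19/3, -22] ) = [-86, -78, -77.51, -76, -27, -22, -19/3, -4, 14/3, 6, 13, 40, 73] 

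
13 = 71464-71451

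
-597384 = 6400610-6997994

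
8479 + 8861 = 17340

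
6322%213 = 145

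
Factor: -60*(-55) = 2^2*3^1*5^2*11^1 = 3300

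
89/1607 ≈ 0.0554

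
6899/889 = 7 + 676/889 ≈ 7.76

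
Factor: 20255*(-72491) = -1*5^1*71^1*1021^1*4051^1 = -1468305205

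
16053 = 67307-51254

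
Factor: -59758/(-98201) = 2^1 * 283^(-1) * 347^(-1) * 29879^1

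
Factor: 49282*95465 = 2^1*5^1*41^1*61^1*313^1*601^1 = 4704706130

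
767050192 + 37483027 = 804533219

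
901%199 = 105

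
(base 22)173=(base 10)641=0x281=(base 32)k1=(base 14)33b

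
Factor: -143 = -1*11^1*13^1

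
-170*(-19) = 3230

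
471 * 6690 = 3150990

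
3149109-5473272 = -2324163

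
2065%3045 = 2065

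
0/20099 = 0 = 0.00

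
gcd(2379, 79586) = 13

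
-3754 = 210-3964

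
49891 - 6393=43498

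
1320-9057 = -7737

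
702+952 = 1654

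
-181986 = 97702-279688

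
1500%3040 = 1500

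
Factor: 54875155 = 5^1 * 10975031^1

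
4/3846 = 2/1923 ≈ 0.00104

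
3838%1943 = 1895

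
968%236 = 24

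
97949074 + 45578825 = 143527899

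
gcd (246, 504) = 6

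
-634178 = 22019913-22654091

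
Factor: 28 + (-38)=-1*2^1*5^1=-10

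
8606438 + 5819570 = 14426008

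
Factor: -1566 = -1 * 2^1 * 3^3 * 29^1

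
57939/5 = 11587 + 4/5 = 11587.80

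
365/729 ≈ 0.501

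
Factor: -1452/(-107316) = 3^(-1)*11^1*271^(-1) = 11/813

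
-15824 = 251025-266849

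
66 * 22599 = 1491534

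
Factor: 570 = 2^1*3^1*5^1*19^1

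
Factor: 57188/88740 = 3^ (-2) * 5^ (-1) * 29^1 = 29/45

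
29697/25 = 1187 + 22/25 = 1187.88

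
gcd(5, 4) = 1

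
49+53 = 102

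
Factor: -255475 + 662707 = 2^6*3^2*7^1*101^1 = 407232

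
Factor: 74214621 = 3^2 * 13^1 * 634313^1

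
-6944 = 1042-7986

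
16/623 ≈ 0.0257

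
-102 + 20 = -82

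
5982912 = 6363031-380119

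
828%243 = 99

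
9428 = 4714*2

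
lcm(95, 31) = 2945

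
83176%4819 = 1253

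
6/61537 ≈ 0.0000975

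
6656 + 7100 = 13756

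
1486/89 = 16+62/89 ≈ 16.70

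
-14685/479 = -30 - 315/479 ≈ -30.66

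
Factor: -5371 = -1 * 41^1 * 131^1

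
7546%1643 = 974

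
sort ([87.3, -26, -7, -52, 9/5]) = [-52, -26, -7, 9/5, 87.3]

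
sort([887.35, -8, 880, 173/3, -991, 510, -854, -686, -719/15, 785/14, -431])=[-991, -854, -686, -431, -719/15, -8, 785/14, 173/3, 510, 880, 887.35]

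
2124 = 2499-375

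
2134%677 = 103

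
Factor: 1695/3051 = 3^(-2) * 5^1 = 5/9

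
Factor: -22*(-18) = 2^2*3^2*11^1 = 396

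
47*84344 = 3964168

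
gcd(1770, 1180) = 590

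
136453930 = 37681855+98772075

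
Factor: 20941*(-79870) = -1*2^1*5^1*7^2*43^1*163^1*487^1 = -1672557670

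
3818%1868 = 82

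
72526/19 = 3817+3/19 ≈ 3817.16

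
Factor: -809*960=-1*2^6*3^1*5^1*809^1=-776640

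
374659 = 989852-615193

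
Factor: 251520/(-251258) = -1*2^6*3^1*5^1*7^(-1)*137^(-1) = -960/959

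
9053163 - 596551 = 8456612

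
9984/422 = 23 + 139/211 ≈ 23.66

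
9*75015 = 675135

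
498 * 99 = 49302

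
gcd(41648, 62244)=76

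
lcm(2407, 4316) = 125164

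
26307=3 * 8769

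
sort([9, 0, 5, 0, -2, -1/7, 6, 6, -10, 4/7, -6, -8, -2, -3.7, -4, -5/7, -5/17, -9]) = [-10, -9, -8, -6, -4, -3.7, -2, -2, -5/7, -5/17, -1/7, 0, 0, 4/7, 5, 6, 6, 9]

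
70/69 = 1+1/69 ≈ 1.01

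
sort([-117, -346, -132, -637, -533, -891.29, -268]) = [-891.29, -637, -533, -346, -268, -132, -117]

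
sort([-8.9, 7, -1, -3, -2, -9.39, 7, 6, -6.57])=[-9.39, -8.9, -6.57, -3, -2, -1, 6, 7, 7]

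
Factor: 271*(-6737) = -1*271^1*6737^1 = -1825727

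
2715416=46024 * 59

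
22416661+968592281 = 991008942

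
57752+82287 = 140039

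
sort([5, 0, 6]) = [0, 5, 6]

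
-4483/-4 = 1120 + 3/4 = 1120.75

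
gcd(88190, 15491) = 1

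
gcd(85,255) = 85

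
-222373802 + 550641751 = 328267949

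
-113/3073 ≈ -0.0368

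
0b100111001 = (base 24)d1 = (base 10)313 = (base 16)139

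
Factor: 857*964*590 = 2^3*5^1*59^1*241^1*857^1 = 487427320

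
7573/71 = 106 + 47/71 ≈ 106.66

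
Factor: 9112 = 2^3 * 17^1 * 67^1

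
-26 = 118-144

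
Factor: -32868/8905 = -1 * 2^2 * 3^2 * 5^(-1) * 11^1 * 13^(-1) * 83^1 * 137^(-1)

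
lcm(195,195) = 195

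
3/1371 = 1/457 ≈ 0.00219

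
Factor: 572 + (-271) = 7^1 * 43^1 = 301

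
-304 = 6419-6723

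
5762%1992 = 1778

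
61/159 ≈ 0.384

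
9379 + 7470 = 16849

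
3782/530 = 7 + 36/265 ≈ 7.14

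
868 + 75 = 943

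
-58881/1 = -58881 = -58881.00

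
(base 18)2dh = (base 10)899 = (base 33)r8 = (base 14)483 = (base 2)1110000011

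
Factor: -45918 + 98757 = 3^3 * 19^1 * 103^1 = 52839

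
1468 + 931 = 2399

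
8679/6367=1 + 2312/6367 ≈ 1.36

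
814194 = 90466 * 9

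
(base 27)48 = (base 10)116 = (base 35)3b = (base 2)1110100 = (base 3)11022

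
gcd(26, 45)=1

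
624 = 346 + 278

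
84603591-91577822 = -6974231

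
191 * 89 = 16999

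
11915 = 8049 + 3866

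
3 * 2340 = 7020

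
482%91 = 27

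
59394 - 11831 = 47563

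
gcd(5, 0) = 5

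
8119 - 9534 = -1415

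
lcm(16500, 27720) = 693000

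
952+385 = 1337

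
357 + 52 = 409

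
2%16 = 2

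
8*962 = 7696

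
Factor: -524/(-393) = 2^2*3^(-1) = 4/3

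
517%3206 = 517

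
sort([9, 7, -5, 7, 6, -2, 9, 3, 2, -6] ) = [-6, -5, -2, 2, 3, 6, 7, 7, 9, 9] 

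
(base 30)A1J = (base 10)9049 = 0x2359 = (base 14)3425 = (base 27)CB4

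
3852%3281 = 571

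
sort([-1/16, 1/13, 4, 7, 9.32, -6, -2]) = [-6, -2, -1/16, 1/13, 4, 7, 9.32]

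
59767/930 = 64 + 247/930 ≈ 64.27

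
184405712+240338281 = 424743993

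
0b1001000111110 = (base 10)4670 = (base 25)7bk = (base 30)55k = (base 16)123e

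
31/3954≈0.00784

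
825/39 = 21 + 2/13 ≈ 21.15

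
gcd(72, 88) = 8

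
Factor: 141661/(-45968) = -1*2^(-4)*13^(-1)*641^1 = -641/208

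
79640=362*220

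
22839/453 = 7613/151≈50.42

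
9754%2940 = 934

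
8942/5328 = 4471/2664 ≈ 1.68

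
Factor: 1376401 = 13^1*239^1*443^1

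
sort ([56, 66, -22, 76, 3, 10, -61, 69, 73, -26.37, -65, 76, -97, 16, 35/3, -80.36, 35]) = [-97, -80.36, -65, -61, -26.37, -22, 3, 10, 35/3, 16, 35, 56, 66, 69, 73, 76, 76]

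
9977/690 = 14 + 317/690 ≈ 14.46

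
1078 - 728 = 350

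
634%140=74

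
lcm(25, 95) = 475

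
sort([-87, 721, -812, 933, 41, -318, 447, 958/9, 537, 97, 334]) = [-812, -318, -87, 41, 97, 958/9, 334, 447, 537, 721, 933]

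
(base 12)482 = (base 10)674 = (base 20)1de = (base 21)1b2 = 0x2a2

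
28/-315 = -4/45 ≈ -0.0889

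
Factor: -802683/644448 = -1*2^(-5)*3^2*7^(-1)*31^1 = -279/224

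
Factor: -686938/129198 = -1 * 3^(-1) * 7^1 * 61^(-1) * 139^1 = -973/183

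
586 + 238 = 824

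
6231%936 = 615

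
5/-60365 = -1/12073 ≈ -0.0000828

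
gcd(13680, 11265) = 15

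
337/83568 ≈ 0.00403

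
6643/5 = 1328 + 3/5 = 1328.60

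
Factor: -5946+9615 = 3^1*1223^1 = 3669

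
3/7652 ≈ 0.000392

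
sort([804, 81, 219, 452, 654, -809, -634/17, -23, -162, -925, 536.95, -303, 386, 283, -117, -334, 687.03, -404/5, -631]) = [-925, -809, -631, -334, -303, -162, -117, -404/5, -634/17, -23, 81, 219, 283, 386, 452, 536.95, 654, 687.03, 804]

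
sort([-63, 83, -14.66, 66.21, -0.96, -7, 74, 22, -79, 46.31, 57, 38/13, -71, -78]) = [-79, -78, -71, -63, -14.66, -7, -0.96, 38/13, 22, 46.31, 57, 66.21, 74, 83]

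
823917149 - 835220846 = -11303697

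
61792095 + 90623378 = 152415473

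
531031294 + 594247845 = 1125279139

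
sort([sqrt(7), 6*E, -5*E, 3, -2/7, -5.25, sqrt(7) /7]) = [-5*E, -5.25, -2/7, sqrt(7) /7, sqrt(7), 3, 6*E]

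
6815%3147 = 521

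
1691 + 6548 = 8239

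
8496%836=136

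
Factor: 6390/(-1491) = -1*2^1*3^1*5^1*7^(-1) = -30/7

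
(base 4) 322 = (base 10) 58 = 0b111010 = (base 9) 64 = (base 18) 34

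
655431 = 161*4071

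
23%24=23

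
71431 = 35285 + 36146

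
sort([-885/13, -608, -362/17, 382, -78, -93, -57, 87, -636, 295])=[-636, -608, -93, -78, -885/13, -57, -362/17, 87, 295, 382]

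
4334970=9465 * 458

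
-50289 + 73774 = 23485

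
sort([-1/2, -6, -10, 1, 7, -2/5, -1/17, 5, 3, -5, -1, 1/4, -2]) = [-10, -6, -5, -2, -1, -1/2, -2/5, -1/17, 1/4, 1, 3, 5, 7]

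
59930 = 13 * 4610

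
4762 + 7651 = 12413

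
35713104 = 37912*942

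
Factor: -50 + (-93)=-1 * 11^1 * 13^1=-143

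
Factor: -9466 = -1*2^1*4733^1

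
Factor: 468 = 2^2 * 3^2 * 13^1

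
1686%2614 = 1686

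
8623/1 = 8623 = 8623.00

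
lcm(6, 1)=6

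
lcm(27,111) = 999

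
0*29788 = 0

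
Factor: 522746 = 2^1*7^1*37339^1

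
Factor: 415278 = 2^1 * 3^2 * 23071^1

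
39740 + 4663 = 44403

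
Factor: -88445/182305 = -1 * 7^2 * 101^(-1) = -49/101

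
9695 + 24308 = 34003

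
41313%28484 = 12829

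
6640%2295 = 2050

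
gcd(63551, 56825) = 1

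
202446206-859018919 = -656572713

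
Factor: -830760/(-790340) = 2^1 * 3^1 * 7^1 * 23^1 * 919^(-1) = 966/919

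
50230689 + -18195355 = 32035334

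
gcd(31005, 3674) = 1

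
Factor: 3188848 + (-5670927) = -1*107^1*23197^1 = -2482079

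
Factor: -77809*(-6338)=2^1*17^1*23^1*199^1*3169^1=493153442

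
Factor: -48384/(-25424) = 2^4*3^3*227^(-1) = 432/227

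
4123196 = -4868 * (-847)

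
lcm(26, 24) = 312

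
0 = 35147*0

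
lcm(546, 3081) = 43134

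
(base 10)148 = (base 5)1043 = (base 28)58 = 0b10010100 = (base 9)174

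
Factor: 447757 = 447757^1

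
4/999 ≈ 0.00400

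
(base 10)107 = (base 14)79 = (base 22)4j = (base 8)153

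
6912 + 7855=14767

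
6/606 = 1/101 ≈ 0.00990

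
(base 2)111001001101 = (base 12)2151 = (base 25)5lb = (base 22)7c9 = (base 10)3661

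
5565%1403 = 1356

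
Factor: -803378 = -1*2^1*401689^1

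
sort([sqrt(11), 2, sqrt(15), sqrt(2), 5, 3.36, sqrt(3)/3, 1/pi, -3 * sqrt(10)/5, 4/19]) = [-3 * sqrt(10)/5, 4/19, 1/pi, sqrt(3)/3, sqrt(2), 2, sqrt(11), 3.36, sqrt(15), 5]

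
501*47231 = 23662731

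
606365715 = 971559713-365193998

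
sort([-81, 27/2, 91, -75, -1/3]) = [-81, -75, -1/3, 27/2, 91]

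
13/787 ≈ 0.0165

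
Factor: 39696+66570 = 2^1*3^1*89^1*199^1 = 106266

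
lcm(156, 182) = 1092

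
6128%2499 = 1130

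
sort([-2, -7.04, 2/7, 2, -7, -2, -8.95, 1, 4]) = [-8.95, -7.04, -7, -2, -2, 2/7, 1, 2, 4]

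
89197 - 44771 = 44426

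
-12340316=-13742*898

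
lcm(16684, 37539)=150156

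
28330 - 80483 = -52153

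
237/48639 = 79/16213≈0.00487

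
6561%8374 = 6561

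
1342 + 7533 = 8875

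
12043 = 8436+3607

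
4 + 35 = 39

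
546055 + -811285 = -265230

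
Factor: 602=2^1*7^1*43^1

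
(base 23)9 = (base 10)9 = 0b1001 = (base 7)12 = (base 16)9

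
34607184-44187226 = -9580042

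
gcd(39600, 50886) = 198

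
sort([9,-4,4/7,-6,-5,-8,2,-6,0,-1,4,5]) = [-8,-6,-6,-5,-4,-1,0,4/7,2,4,5,9]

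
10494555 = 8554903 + 1939652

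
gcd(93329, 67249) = 1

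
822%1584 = 822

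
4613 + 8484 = 13097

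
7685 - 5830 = 1855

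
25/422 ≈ 0.0592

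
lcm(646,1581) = 60078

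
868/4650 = 14/75 ≈ 0.187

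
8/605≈0.0132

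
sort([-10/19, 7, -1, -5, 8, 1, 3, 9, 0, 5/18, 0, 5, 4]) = [-5, -1, -10/19, 0, 0, 5/18, 1, 3, 4, 5, 7, 8, 9]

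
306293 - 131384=174909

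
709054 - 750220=-41166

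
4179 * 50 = 208950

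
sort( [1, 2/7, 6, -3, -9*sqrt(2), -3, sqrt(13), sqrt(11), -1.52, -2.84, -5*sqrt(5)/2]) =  [-9*sqrt(2), -5*sqrt(5)/2, -3, -3, -2.84, -1.52, 2/7, 1, sqrt(11), sqrt(13), 6]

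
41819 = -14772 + 56591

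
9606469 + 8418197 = 18024666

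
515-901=-386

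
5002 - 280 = 4722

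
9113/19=479 + 12/19 ≈ 479.63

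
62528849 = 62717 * 997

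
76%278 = 76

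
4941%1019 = 865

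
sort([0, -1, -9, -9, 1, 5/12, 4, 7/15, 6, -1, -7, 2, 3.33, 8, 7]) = [-9, -9, -7, -1, -1, 0, 5/12, 7/15, 1, 2, 3.33, 4, 6, 7, 8]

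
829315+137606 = 966921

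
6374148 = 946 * 6738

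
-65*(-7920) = 514800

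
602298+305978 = 908276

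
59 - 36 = 23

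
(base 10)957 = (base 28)165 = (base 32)tt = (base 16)3bd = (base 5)12312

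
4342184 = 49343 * 88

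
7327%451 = 111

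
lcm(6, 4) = 12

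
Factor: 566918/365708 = 2^(-1) * 7^(-1) * 11^1 * 37^(-1) * 73^1 = 803/518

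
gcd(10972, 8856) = 4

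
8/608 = 1/76 ≈ 0.0132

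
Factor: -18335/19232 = -1 * 2^(-5) * 5^1 * 19^1 * 193^1 * 601^(-1)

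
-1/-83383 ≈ 0.0000120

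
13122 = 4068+9054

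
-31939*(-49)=1565011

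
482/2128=241/1064 ≈ 0.227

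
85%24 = 13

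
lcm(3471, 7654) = 298506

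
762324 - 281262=481062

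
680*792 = 538560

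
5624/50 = 2812/25 = 112.48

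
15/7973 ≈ 0.00188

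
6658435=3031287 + 3627148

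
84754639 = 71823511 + 12931128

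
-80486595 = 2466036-82952631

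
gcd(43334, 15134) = 94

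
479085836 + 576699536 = 1055785372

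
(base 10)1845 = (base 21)43i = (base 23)3b5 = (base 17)669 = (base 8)3465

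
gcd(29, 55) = 1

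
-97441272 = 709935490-807376762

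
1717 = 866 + 851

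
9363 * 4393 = 41131659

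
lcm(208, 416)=416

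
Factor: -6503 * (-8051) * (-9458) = -1 * 2^1 * 7^1 * 83^1 * 97^1 * 929^1 * 4729^1 = -495179766074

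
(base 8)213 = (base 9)164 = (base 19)76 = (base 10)139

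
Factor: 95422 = 2^1*47711^1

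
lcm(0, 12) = 0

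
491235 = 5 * 98247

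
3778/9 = 419 + 7/9≈419.78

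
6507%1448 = 715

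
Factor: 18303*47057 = 3^1*6101^1*47057^1 = 861284271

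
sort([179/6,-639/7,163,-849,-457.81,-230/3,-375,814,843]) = [-849,-457.81,-375,-639/7,-230/3,179/6,163,814,843]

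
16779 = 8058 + 8721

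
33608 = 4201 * 8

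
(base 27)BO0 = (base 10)8667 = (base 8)20733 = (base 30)9IR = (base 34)7GV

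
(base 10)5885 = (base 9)8058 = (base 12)34a5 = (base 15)1b25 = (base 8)13375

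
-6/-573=2/191 ≈ 0.0105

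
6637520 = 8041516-1403996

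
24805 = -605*(-41)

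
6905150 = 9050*763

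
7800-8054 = -254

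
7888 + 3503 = 11391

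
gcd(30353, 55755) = 1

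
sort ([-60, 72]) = [-60, 72]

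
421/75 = 5+46/75 ≈ 5.61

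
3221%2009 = 1212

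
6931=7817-886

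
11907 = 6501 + 5406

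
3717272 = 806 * 4612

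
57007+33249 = 90256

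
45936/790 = 22968/395 ≈ 58.15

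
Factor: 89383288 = 2^3 * 11172911^1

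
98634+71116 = 169750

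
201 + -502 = -301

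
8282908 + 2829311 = 11112219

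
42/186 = 7/31 ≈ 0.226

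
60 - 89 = -29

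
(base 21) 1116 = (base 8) 23001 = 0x2601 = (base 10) 9729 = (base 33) 8ur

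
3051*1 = 3051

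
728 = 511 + 217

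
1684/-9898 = -842/4949 ≈ -0.170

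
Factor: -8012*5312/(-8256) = 2^2*3^(-1)*43^(-1)*83^1*2003^1 = 664996/129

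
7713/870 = 2571/290 ≈ 8.87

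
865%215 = 5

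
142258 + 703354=845612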